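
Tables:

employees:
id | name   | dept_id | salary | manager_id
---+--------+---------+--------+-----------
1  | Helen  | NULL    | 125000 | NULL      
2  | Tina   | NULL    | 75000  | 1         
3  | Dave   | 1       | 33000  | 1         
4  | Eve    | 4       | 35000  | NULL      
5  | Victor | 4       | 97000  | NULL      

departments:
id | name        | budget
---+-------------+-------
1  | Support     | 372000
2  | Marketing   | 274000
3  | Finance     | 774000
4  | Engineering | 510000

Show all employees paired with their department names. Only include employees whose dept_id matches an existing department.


INNER JOIN keeps only employees rows whose dept_id matches an id in departments. Walk through each employee:
  - employee 1 (Helen): dept_id=NULL, no match -> dropped
  - employee 2 (Tina): dept_id=NULL, no match -> dropped
  - employee 3 (Dave): dept_id=1 -> matches Support
  - employee 4 (Eve): dept_id=4 -> matches Engineering
  - employee 5 (Victor): dept_id=4 -> matches Engineering
So 2 of 5 rows are dropped.

SQL:
SELECT a.name, b.name AS department
FROM employees a
INNER JOIN departments b ON a.dept_id = b.id

Result:
name   | department 
-------+------------
Dave   | Support    
Eve    | Engineering
Victor | Engineering


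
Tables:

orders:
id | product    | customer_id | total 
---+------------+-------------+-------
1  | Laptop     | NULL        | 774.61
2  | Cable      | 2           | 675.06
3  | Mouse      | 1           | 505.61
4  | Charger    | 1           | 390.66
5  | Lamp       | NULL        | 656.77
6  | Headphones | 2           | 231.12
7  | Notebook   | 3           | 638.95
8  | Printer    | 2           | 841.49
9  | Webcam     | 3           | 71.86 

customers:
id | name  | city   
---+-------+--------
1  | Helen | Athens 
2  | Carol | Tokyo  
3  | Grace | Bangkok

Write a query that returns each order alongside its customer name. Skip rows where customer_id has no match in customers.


INNER JOIN keeps only orders rows whose customer_id matches an id in customers. Walk through each order:
  - order 1 (Laptop): customer_id=NULL, no match -> dropped
  - order 2 (Cable): customer_id=2 -> matches Carol
  - order 3 (Mouse): customer_id=1 -> matches Helen
  - order 4 (Charger): customer_id=1 -> matches Helen
  - order 5 (Lamp): customer_id=NULL, no match -> dropped
  - order 6 (Headphones): customer_id=2 -> matches Carol
  - order 7 (Notebook): customer_id=3 -> matches Grace
  - order 8 (Printer): customer_id=2 -> matches Carol
  - order 9 (Webcam): customer_id=3 -> matches Grace
So 2 of 9 rows are dropped.

SQL:
SELECT a.product, b.name AS customer
FROM orders a
INNER JOIN customers b ON a.customer_id = b.id

Result:
product    | customer
-----------+---------
Cable      | Carol   
Mouse      | Helen   
Charger    | Helen   
Headphones | Carol   
Notebook   | Grace   
Printer    | Carol   
Webcam     | Grace   


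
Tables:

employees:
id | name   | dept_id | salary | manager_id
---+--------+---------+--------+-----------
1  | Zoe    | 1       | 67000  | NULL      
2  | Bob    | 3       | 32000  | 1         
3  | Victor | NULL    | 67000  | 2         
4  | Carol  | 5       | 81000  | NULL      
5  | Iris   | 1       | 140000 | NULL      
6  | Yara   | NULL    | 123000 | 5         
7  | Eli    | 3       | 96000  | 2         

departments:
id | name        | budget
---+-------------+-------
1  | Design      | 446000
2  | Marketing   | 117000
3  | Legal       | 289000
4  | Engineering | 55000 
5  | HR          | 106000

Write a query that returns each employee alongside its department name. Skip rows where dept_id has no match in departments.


INNER JOIN keeps only employees rows whose dept_id matches an id in departments. Walk through each employee:
  - employee 1 (Zoe): dept_id=1 -> matches Design
  - employee 2 (Bob): dept_id=3 -> matches Legal
  - employee 3 (Victor): dept_id=NULL, no match -> dropped
  - employee 4 (Carol): dept_id=5 -> matches HR
  - employee 5 (Iris): dept_id=1 -> matches Design
  - employee 6 (Yara): dept_id=NULL, no match -> dropped
  - employee 7 (Eli): dept_id=3 -> matches Legal
So 2 of 7 rows are dropped.

SQL:
SELECT a.name, b.name AS department
FROM employees a
INNER JOIN departments b ON a.dept_id = b.id

Result:
name  | department
------+-----------
Zoe   | Design    
Bob   | Legal     
Carol | HR        
Iris  | Design    
Eli   | Legal     


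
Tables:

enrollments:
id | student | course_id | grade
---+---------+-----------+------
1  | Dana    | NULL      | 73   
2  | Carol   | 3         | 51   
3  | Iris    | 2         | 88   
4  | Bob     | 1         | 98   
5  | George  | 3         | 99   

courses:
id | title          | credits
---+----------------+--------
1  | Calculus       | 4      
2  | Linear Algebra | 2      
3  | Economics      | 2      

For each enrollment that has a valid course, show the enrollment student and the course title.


INNER JOIN keeps only enrollments rows whose course_id matches an id in courses. Walk through each enrollment:
  - enrollment 1 (Dana): course_id=NULL, no match -> dropped
  - enrollment 2 (Carol): course_id=3 -> matches Economics
  - enrollment 3 (Iris): course_id=2 -> matches Linear Algebra
  - enrollment 4 (Bob): course_id=1 -> matches Calculus
  - enrollment 5 (George): course_id=3 -> matches Economics
So 1 of 5 rows is dropped.

SQL:
SELECT a.student, b.title AS course
FROM enrollments a
INNER JOIN courses b ON a.course_id = b.id

Result:
student | course        
--------+---------------
Carol   | Economics     
Iris    | Linear Algebra
Bob     | Calculus      
George  | Economics     


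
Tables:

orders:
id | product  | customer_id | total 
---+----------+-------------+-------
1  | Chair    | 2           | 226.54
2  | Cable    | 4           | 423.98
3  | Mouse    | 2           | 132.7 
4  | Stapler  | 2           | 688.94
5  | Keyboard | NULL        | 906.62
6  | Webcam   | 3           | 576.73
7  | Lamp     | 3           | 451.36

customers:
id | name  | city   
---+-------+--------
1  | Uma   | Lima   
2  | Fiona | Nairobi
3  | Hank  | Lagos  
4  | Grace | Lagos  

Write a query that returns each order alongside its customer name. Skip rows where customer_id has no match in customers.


INNER JOIN keeps only orders rows whose customer_id matches an id in customers. Walk through each order:
  - order 1 (Chair): customer_id=2 -> matches Fiona
  - order 2 (Cable): customer_id=4 -> matches Grace
  - order 3 (Mouse): customer_id=2 -> matches Fiona
  - order 4 (Stapler): customer_id=2 -> matches Fiona
  - order 5 (Keyboard): customer_id=NULL, no match -> dropped
  - order 6 (Webcam): customer_id=3 -> matches Hank
  - order 7 (Lamp): customer_id=3 -> matches Hank
So 1 of 7 rows is dropped.

SQL:
SELECT a.product, b.name AS customer
FROM orders a
INNER JOIN customers b ON a.customer_id = b.id

Result:
product | customer
--------+---------
Chair   | Fiona   
Cable   | Grace   
Mouse   | Fiona   
Stapler | Fiona   
Webcam  | Hank    
Lamp    | Hank    


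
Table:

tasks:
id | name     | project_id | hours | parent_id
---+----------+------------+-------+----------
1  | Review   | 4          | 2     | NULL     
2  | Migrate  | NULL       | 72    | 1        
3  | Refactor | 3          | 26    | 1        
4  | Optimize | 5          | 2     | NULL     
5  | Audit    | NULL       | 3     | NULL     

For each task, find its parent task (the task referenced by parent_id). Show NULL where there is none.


This is a self-join: tasks is joined to a second copy of itself, matching each row's parent_id to another row's id. Use LEFT JOIN so rows with parent_id=NULL are kept.
  - task 1 (Review): parent_id=NULL -> NULL
  - task 2 (Migrate): parent_id=1 -> Review
  - task 3 (Refactor): parent_id=1 -> Review
  - task 4 (Optimize): parent_id=NULL -> NULL
  - task 5 (Audit): parent_id=NULL -> NULL

SQL:
SELECT a.name AS item, b.name AS parent
FROM tasks a
LEFT JOIN tasks b ON a.parent_id = b.id

Result:
item     | parent
---------+-------
Review   | NULL  
Migrate  | Review
Refactor | Review
Optimize | NULL  
Audit    | NULL  


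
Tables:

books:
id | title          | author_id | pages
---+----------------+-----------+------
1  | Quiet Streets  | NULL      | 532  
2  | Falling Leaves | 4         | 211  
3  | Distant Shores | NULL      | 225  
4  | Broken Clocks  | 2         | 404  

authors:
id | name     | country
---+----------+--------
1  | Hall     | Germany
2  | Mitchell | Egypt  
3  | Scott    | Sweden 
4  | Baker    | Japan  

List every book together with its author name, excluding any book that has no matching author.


INNER JOIN keeps only books rows whose author_id matches an id in authors. Walk through each book:
  - book 1 (Quiet Streets): author_id=NULL, no match -> dropped
  - book 2 (Falling Leaves): author_id=4 -> matches Baker
  - book 3 (Distant Shores): author_id=NULL, no match -> dropped
  - book 4 (Broken Clocks): author_id=2 -> matches Mitchell
So 2 of 4 rows are dropped.

SQL:
SELECT a.title, b.name AS author
FROM books a
INNER JOIN authors b ON a.author_id = b.id

Result:
title          | author  
---------------+---------
Falling Leaves | Baker   
Broken Clocks  | Mitchell


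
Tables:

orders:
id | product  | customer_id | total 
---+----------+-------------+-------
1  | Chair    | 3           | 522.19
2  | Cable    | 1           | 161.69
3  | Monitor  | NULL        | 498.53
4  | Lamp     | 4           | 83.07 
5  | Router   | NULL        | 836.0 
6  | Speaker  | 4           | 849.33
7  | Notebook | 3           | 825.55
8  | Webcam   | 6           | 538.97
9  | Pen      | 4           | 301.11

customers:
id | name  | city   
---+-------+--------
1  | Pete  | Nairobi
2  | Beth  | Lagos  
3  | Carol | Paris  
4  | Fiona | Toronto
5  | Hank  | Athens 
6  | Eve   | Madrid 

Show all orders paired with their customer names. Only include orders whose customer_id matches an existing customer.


INNER JOIN keeps only orders rows whose customer_id matches an id in customers. Walk through each order:
  - order 1 (Chair): customer_id=3 -> matches Carol
  - order 2 (Cable): customer_id=1 -> matches Pete
  - order 3 (Monitor): customer_id=NULL, no match -> dropped
  - order 4 (Lamp): customer_id=4 -> matches Fiona
  - order 5 (Router): customer_id=NULL, no match -> dropped
  - order 6 (Speaker): customer_id=4 -> matches Fiona
  - order 7 (Notebook): customer_id=3 -> matches Carol
  - order 8 (Webcam): customer_id=6 -> matches Eve
  - order 9 (Pen): customer_id=4 -> matches Fiona
So 2 of 9 rows are dropped.

SQL:
SELECT a.product, b.name AS customer
FROM orders a
INNER JOIN customers b ON a.customer_id = b.id

Result:
product  | customer
---------+---------
Chair    | Carol   
Cable    | Pete    
Lamp     | Fiona   
Speaker  | Fiona   
Notebook | Carol   
Webcam   | Eve     
Pen      | Fiona   


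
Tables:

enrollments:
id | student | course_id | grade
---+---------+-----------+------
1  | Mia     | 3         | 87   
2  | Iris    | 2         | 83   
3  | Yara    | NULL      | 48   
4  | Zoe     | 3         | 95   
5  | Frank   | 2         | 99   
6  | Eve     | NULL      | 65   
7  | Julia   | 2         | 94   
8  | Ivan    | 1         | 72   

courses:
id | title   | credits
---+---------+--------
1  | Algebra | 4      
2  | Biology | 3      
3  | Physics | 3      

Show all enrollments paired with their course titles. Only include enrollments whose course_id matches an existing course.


INNER JOIN keeps only enrollments rows whose course_id matches an id in courses. Walk through each enrollment:
  - enrollment 1 (Mia): course_id=3 -> matches Physics
  - enrollment 2 (Iris): course_id=2 -> matches Biology
  - enrollment 3 (Yara): course_id=NULL, no match -> dropped
  - enrollment 4 (Zoe): course_id=3 -> matches Physics
  - enrollment 5 (Frank): course_id=2 -> matches Biology
  - enrollment 6 (Eve): course_id=NULL, no match -> dropped
  - enrollment 7 (Julia): course_id=2 -> matches Biology
  - enrollment 8 (Ivan): course_id=1 -> matches Algebra
So 2 of 8 rows are dropped.

SQL:
SELECT a.student, b.title AS course
FROM enrollments a
INNER JOIN courses b ON a.course_id = b.id

Result:
student | course 
--------+--------
Mia     | Physics
Iris    | Biology
Zoe     | Physics
Frank   | Biology
Julia   | Biology
Ivan    | Algebra


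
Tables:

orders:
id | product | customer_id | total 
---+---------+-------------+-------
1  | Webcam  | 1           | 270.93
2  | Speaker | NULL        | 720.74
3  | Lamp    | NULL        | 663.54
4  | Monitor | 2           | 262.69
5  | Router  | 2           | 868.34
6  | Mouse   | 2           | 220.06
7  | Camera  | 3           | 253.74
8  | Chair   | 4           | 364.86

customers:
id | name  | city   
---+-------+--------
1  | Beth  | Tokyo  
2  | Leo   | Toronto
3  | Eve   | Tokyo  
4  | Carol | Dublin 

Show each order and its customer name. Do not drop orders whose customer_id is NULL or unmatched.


LEFT JOIN keeps every row from orders (the left table); where customer_id has no match in customers, the customer columns become NULL. Walk through each order:
  - order 1 (Webcam): customer_id=1 -> matches Beth
  - order 2 (Speaker): customer_id=NULL, no match -> kept with NULL
  - order 3 (Lamp): customer_id=NULL, no match -> kept with NULL
  - order 4 (Monitor): customer_id=2 -> matches Leo
  - order 5 (Router): customer_id=2 -> matches Leo
  - order 6 (Mouse): customer_id=2 -> matches Leo
  - order 7 (Camera): customer_id=3 -> matches Eve
  - order 8 (Chair): customer_id=4 -> matches Carol
All 8 rows appear; 2 have NULL customer.

SQL:
SELECT a.product, b.name AS customer
FROM orders a
LEFT JOIN customers b ON a.customer_id = b.id

Result:
product | customer
--------+---------
Webcam  | Beth    
Speaker | NULL    
Lamp    | NULL    
Monitor | Leo     
Router  | Leo     
Mouse   | Leo     
Camera  | Eve     
Chair   | Carol   


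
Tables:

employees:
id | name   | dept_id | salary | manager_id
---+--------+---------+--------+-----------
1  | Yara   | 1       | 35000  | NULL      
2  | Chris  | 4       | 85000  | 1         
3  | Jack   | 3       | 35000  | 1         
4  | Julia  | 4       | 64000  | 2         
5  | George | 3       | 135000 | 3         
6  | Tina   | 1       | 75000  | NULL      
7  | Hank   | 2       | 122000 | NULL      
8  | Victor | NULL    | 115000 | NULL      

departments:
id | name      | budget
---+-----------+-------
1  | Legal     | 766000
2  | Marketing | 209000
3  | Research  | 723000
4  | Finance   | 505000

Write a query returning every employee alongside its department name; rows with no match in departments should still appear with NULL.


LEFT JOIN keeps every row from employees (the left table); where dept_id has no match in departments, the department columns become NULL. Walk through each employee:
  - employee 1 (Yara): dept_id=1 -> matches Legal
  - employee 2 (Chris): dept_id=4 -> matches Finance
  - employee 3 (Jack): dept_id=3 -> matches Research
  - employee 4 (Julia): dept_id=4 -> matches Finance
  - employee 5 (George): dept_id=3 -> matches Research
  - employee 6 (Tina): dept_id=1 -> matches Legal
  - employee 7 (Hank): dept_id=2 -> matches Marketing
  - employee 8 (Victor): dept_id=NULL, no match -> kept with NULL
All 8 rows appear; 1 has NULL department.

SQL:
SELECT a.name, b.name AS department
FROM employees a
LEFT JOIN departments b ON a.dept_id = b.id

Result:
name   | department
-------+-----------
Yara   | Legal     
Chris  | Finance   
Jack   | Research  
Julia  | Finance   
George | Research  
Tina   | Legal     
Hank   | Marketing 
Victor | NULL      


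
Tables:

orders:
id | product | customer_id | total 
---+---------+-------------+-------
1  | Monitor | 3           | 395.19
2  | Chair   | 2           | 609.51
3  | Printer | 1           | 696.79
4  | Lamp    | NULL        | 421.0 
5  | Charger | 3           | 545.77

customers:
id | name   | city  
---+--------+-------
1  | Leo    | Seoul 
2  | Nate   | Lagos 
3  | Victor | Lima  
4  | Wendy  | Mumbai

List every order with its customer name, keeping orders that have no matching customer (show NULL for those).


LEFT JOIN keeps every row from orders (the left table); where customer_id has no match in customers, the customer columns become NULL. Walk through each order:
  - order 1 (Monitor): customer_id=3 -> matches Victor
  - order 2 (Chair): customer_id=2 -> matches Nate
  - order 3 (Printer): customer_id=1 -> matches Leo
  - order 4 (Lamp): customer_id=NULL, no match -> kept with NULL
  - order 5 (Charger): customer_id=3 -> matches Victor
All 5 rows appear; 1 has NULL customer.

SQL:
SELECT a.product, b.name AS customer
FROM orders a
LEFT JOIN customers b ON a.customer_id = b.id

Result:
product | customer
--------+---------
Monitor | Victor  
Chair   | Nate    
Printer | Leo     
Lamp    | NULL    
Charger | Victor  


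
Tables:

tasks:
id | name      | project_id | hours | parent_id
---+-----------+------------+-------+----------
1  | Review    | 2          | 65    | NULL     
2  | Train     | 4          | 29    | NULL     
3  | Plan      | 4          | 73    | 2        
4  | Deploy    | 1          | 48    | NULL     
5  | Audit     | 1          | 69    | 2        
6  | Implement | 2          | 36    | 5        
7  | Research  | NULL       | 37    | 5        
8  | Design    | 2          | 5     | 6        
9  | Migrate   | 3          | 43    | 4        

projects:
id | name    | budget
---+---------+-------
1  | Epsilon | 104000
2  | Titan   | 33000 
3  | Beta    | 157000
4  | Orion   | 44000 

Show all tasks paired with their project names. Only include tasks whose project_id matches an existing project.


INNER JOIN keeps only tasks rows whose project_id matches an id in projects. Walk through each task:
  - task 1 (Review): project_id=2 -> matches Titan
  - task 2 (Train): project_id=4 -> matches Orion
  - task 3 (Plan): project_id=4 -> matches Orion
  - task 4 (Deploy): project_id=1 -> matches Epsilon
  - task 5 (Audit): project_id=1 -> matches Epsilon
  - task 6 (Implement): project_id=2 -> matches Titan
  - task 7 (Research): project_id=NULL, no match -> dropped
  - task 8 (Design): project_id=2 -> matches Titan
  - task 9 (Migrate): project_id=3 -> matches Beta
So 1 of 9 rows is dropped.

SQL:
SELECT a.name, b.name AS project
FROM tasks a
INNER JOIN projects b ON a.project_id = b.id

Result:
name      | project
----------+--------
Review    | Titan  
Train     | Orion  
Plan      | Orion  
Deploy    | Epsilon
Audit     | Epsilon
Implement | Titan  
Design    | Titan  
Migrate   | Beta   


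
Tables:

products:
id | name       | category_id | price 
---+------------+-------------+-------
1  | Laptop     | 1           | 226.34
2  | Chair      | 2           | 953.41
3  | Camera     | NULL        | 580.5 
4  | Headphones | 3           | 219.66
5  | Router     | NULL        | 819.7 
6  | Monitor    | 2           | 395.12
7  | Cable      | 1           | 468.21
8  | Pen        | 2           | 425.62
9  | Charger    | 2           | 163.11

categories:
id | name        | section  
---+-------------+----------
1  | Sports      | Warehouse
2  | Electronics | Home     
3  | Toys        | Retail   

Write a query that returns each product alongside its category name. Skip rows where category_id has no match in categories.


INNER JOIN keeps only products rows whose category_id matches an id in categories. Walk through each product:
  - product 1 (Laptop): category_id=1 -> matches Sports
  - product 2 (Chair): category_id=2 -> matches Electronics
  - product 3 (Camera): category_id=NULL, no match -> dropped
  - product 4 (Headphones): category_id=3 -> matches Toys
  - product 5 (Router): category_id=NULL, no match -> dropped
  - product 6 (Monitor): category_id=2 -> matches Electronics
  - product 7 (Cable): category_id=1 -> matches Sports
  - product 8 (Pen): category_id=2 -> matches Electronics
  - product 9 (Charger): category_id=2 -> matches Electronics
So 2 of 9 rows are dropped.

SQL:
SELECT a.name, b.name AS category
FROM products a
INNER JOIN categories b ON a.category_id = b.id

Result:
name       | category   
-----------+------------
Laptop     | Sports     
Chair      | Electronics
Headphones | Toys       
Monitor    | Electronics
Cable      | Sports     
Pen        | Electronics
Charger    | Electronics


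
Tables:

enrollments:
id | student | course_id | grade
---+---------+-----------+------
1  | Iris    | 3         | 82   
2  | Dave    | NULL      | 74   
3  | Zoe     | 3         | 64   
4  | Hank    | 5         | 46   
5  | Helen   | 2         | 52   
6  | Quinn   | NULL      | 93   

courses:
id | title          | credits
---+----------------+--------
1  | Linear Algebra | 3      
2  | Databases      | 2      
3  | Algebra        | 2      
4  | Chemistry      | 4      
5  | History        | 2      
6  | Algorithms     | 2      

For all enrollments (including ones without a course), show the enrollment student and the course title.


LEFT JOIN keeps every row from enrollments (the left table); where course_id has no match in courses, the course columns become NULL. Walk through each enrollment:
  - enrollment 1 (Iris): course_id=3 -> matches Algebra
  - enrollment 2 (Dave): course_id=NULL, no match -> kept with NULL
  - enrollment 3 (Zoe): course_id=3 -> matches Algebra
  - enrollment 4 (Hank): course_id=5 -> matches History
  - enrollment 5 (Helen): course_id=2 -> matches Databases
  - enrollment 6 (Quinn): course_id=NULL, no match -> kept with NULL
All 6 rows appear; 2 have NULL course.

SQL:
SELECT a.student, b.title AS course
FROM enrollments a
LEFT JOIN courses b ON a.course_id = b.id

Result:
student | course   
--------+----------
Iris    | Algebra  
Dave    | NULL     
Zoe     | Algebra  
Hank    | History  
Helen   | Databases
Quinn   | NULL     


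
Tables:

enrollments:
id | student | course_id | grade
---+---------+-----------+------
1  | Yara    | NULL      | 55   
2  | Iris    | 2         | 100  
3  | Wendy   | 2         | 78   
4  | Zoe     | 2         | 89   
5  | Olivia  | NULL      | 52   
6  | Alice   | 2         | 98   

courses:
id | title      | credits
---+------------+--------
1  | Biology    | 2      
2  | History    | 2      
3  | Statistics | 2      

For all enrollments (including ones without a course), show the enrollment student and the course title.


LEFT JOIN keeps every row from enrollments (the left table); where course_id has no match in courses, the course columns become NULL. Walk through each enrollment:
  - enrollment 1 (Yara): course_id=NULL, no match -> kept with NULL
  - enrollment 2 (Iris): course_id=2 -> matches History
  - enrollment 3 (Wendy): course_id=2 -> matches History
  - enrollment 4 (Zoe): course_id=2 -> matches History
  - enrollment 5 (Olivia): course_id=NULL, no match -> kept with NULL
  - enrollment 6 (Alice): course_id=2 -> matches History
All 6 rows appear; 2 have NULL course.

SQL:
SELECT a.student, b.title AS course
FROM enrollments a
LEFT JOIN courses b ON a.course_id = b.id

Result:
student | course 
--------+--------
Yara    | NULL   
Iris    | History
Wendy   | History
Zoe     | History
Olivia  | NULL   
Alice   | History


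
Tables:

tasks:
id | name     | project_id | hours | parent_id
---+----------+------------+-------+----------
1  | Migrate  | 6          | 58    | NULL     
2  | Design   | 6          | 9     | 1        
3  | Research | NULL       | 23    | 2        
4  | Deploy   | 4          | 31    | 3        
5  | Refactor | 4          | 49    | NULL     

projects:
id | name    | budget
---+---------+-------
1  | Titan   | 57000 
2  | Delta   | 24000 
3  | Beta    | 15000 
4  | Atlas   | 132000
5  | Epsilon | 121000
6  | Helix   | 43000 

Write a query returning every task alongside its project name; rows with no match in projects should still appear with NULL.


LEFT JOIN keeps every row from tasks (the left table); where project_id has no match in projects, the project columns become NULL. Walk through each task:
  - task 1 (Migrate): project_id=6 -> matches Helix
  - task 2 (Design): project_id=6 -> matches Helix
  - task 3 (Research): project_id=NULL, no match -> kept with NULL
  - task 4 (Deploy): project_id=4 -> matches Atlas
  - task 5 (Refactor): project_id=4 -> matches Atlas
All 5 rows appear; 1 has NULL project.

SQL:
SELECT a.name, b.name AS project
FROM tasks a
LEFT JOIN projects b ON a.project_id = b.id

Result:
name     | project
---------+--------
Migrate  | Helix  
Design   | Helix  
Research | NULL   
Deploy   | Atlas  
Refactor | Atlas  


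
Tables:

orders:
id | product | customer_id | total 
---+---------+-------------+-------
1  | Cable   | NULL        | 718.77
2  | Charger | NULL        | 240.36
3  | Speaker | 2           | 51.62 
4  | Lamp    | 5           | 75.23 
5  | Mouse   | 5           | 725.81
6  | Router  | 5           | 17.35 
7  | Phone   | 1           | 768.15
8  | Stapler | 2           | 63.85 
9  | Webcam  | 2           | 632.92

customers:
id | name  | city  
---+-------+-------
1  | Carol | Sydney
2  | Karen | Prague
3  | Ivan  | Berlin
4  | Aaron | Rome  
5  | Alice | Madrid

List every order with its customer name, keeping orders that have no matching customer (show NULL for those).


LEFT JOIN keeps every row from orders (the left table); where customer_id has no match in customers, the customer columns become NULL. Walk through each order:
  - order 1 (Cable): customer_id=NULL, no match -> kept with NULL
  - order 2 (Charger): customer_id=NULL, no match -> kept with NULL
  - order 3 (Speaker): customer_id=2 -> matches Karen
  - order 4 (Lamp): customer_id=5 -> matches Alice
  - order 5 (Mouse): customer_id=5 -> matches Alice
  - order 6 (Router): customer_id=5 -> matches Alice
  - order 7 (Phone): customer_id=1 -> matches Carol
  - order 8 (Stapler): customer_id=2 -> matches Karen
  - order 9 (Webcam): customer_id=2 -> matches Karen
All 9 rows appear; 2 have NULL customer.

SQL:
SELECT a.product, b.name AS customer
FROM orders a
LEFT JOIN customers b ON a.customer_id = b.id

Result:
product | customer
--------+---------
Cable   | NULL    
Charger | NULL    
Speaker | Karen   
Lamp    | Alice   
Mouse   | Alice   
Router  | Alice   
Phone   | Carol   
Stapler | Karen   
Webcam  | Karen   


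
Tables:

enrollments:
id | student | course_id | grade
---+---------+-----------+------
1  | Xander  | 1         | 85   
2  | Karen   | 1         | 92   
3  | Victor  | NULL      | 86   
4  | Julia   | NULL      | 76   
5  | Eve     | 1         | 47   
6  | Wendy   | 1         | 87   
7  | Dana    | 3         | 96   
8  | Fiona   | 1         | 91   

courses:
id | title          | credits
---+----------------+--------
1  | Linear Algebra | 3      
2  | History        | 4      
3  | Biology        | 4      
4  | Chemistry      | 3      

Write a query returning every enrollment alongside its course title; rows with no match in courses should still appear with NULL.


LEFT JOIN keeps every row from enrollments (the left table); where course_id has no match in courses, the course columns become NULL. Walk through each enrollment:
  - enrollment 1 (Xander): course_id=1 -> matches Linear Algebra
  - enrollment 2 (Karen): course_id=1 -> matches Linear Algebra
  - enrollment 3 (Victor): course_id=NULL, no match -> kept with NULL
  - enrollment 4 (Julia): course_id=NULL, no match -> kept with NULL
  - enrollment 5 (Eve): course_id=1 -> matches Linear Algebra
  - enrollment 6 (Wendy): course_id=1 -> matches Linear Algebra
  - enrollment 7 (Dana): course_id=3 -> matches Biology
  - enrollment 8 (Fiona): course_id=1 -> matches Linear Algebra
All 8 rows appear; 2 have NULL course.

SQL:
SELECT a.student, b.title AS course
FROM enrollments a
LEFT JOIN courses b ON a.course_id = b.id

Result:
student | course        
--------+---------------
Xander  | Linear Algebra
Karen   | Linear Algebra
Victor  | NULL          
Julia   | NULL          
Eve     | Linear Algebra
Wendy   | Linear Algebra
Dana    | Biology       
Fiona   | Linear Algebra


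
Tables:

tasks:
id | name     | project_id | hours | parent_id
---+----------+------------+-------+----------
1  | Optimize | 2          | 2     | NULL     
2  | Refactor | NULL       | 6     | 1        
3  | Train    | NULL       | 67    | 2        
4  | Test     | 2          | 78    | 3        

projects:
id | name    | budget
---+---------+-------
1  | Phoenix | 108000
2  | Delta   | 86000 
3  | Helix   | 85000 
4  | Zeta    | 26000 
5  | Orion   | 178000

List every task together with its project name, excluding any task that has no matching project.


INNER JOIN keeps only tasks rows whose project_id matches an id in projects. Walk through each task:
  - task 1 (Optimize): project_id=2 -> matches Delta
  - task 2 (Refactor): project_id=NULL, no match -> dropped
  - task 3 (Train): project_id=NULL, no match -> dropped
  - task 4 (Test): project_id=2 -> matches Delta
So 2 of 4 rows are dropped.

SQL:
SELECT a.name, b.name AS project
FROM tasks a
INNER JOIN projects b ON a.project_id = b.id

Result:
name     | project
---------+--------
Optimize | Delta  
Test     | Delta  


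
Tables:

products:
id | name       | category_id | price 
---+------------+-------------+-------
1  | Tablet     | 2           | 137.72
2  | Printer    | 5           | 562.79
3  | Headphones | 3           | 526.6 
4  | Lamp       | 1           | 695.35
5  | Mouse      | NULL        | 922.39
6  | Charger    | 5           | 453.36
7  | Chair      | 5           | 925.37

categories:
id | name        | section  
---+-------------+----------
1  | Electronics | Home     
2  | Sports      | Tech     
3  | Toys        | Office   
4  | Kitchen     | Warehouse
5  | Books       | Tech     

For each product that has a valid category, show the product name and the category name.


INNER JOIN keeps only products rows whose category_id matches an id in categories. Walk through each product:
  - product 1 (Tablet): category_id=2 -> matches Sports
  - product 2 (Printer): category_id=5 -> matches Books
  - product 3 (Headphones): category_id=3 -> matches Toys
  - product 4 (Lamp): category_id=1 -> matches Electronics
  - product 5 (Mouse): category_id=NULL, no match -> dropped
  - product 6 (Charger): category_id=5 -> matches Books
  - product 7 (Chair): category_id=5 -> matches Books
So 1 of 7 rows is dropped.

SQL:
SELECT a.name, b.name AS category
FROM products a
INNER JOIN categories b ON a.category_id = b.id

Result:
name       | category   
-----------+------------
Tablet     | Sports     
Printer    | Books      
Headphones | Toys       
Lamp       | Electronics
Charger    | Books      
Chair      | Books      


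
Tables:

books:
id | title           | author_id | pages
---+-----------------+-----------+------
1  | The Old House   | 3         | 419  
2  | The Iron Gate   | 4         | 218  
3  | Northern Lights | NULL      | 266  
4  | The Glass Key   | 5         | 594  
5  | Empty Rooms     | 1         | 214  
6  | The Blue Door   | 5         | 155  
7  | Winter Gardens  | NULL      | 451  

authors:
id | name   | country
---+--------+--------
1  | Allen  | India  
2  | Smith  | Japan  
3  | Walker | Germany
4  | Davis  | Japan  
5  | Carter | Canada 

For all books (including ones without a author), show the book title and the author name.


LEFT JOIN keeps every row from books (the left table); where author_id has no match in authors, the author columns become NULL. Walk through each book:
  - book 1 (The Old House): author_id=3 -> matches Walker
  - book 2 (The Iron Gate): author_id=4 -> matches Davis
  - book 3 (Northern Lights): author_id=NULL, no match -> kept with NULL
  - book 4 (The Glass Key): author_id=5 -> matches Carter
  - book 5 (Empty Rooms): author_id=1 -> matches Allen
  - book 6 (The Blue Door): author_id=5 -> matches Carter
  - book 7 (Winter Gardens): author_id=NULL, no match -> kept with NULL
All 7 rows appear; 2 have NULL author.

SQL:
SELECT a.title, b.name AS author
FROM books a
LEFT JOIN authors b ON a.author_id = b.id

Result:
title           | author
----------------+-------
The Old House   | Walker
The Iron Gate   | Davis 
Northern Lights | NULL  
The Glass Key   | Carter
Empty Rooms     | Allen 
The Blue Door   | Carter
Winter Gardens  | NULL  


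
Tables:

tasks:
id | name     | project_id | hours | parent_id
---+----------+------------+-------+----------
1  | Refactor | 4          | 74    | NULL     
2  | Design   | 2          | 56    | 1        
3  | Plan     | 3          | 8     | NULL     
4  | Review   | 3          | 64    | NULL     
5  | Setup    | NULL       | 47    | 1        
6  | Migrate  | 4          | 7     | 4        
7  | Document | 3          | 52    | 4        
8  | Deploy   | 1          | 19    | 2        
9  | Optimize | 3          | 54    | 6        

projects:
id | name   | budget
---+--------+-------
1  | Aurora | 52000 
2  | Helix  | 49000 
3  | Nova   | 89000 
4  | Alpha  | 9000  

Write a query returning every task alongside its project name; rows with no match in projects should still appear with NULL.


LEFT JOIN keeps every row from tasks (the left table); where project_id has no match in projects, the project columns become NULL. Walk through each task:
  - task 1 (Refactor): project_id=4 -> matches Alpha
  - task 2 (Design): project_id=2 -> matches Helix
  - task 3 (Plan): project_id=3 -> matches Nova
  - task 4 (Review): project_id=3 -> matches Nova
  - task 5 (Setup): project_id=NULL, no match -> kept with NULL
  - task 6 (Migrate): project_id=4 -> matches Alpha
  - task 7 (Document): project_id=3 -> matches Nova
  - task 8 (Deploy): project_id=1 -> matches Aurora
  - task 9 (Optimize): project_id=3 -> matches Nova
All 9 rows appear; 1 has NULL project.

SQL:
SELECT a.name, b.name AS project
FROM tasks a
LEFT JOIN projects b ON a.project_id = b.id

Result:
name     | project
---------+--------
Refactor | Alpha  
Design   | Helix  
Plan     | Nova   
Review   | Nova   
Setup    | NULL   
Migrate  | Alpha  
Document | Nova   
Deploy   | Aurora 
Optimize | Nova   


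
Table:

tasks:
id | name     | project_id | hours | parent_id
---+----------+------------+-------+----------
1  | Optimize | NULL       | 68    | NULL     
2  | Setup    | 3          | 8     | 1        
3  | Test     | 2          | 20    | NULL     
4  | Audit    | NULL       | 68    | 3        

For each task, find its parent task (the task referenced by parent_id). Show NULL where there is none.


This is a self-join: tasks is joined to a second copy of itself, matching each row's parent_id to another row's id. Use LEFT JOIN so rows with parent_id=NULL are kept.
  - task 1 (Optimize): parent_id=NULL -> NULL
  - task 2 (Setup): parent_id=1 -> Optimize
  - task 3 (Test): parent_id=NULL -> NULL
  - task 4 (Audit): parent_id=3 -> Test

SQL:
SELECT a.name AS item, b.name AS parent
FROM tasks a
LEFT JOIN tasks b ON a.parent_id = b.id

Result:
item     | parent  
---------+---------
Optimize | NULL    
Setup    | Optimize
Test     | NULL    
Audit    | Test    


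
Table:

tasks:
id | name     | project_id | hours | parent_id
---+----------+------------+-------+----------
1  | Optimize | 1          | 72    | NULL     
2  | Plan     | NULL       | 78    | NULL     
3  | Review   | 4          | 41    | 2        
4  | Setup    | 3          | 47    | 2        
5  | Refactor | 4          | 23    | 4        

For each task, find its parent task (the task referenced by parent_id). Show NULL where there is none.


This is a self-join: tasks is joined to a second copy of itself, matching each row's parent_id to another row's id. Use LEFT JOIN so rows with parent_id=NULL are kept.
  - task 1 (Optimize): parent_id=NULL -> NULL
  - task 2 (Plan): parent_id=NULL -> NULL
  - task 3 (Review): parent_id=2 -> Plan
  - task 4 (Setup): parent_id=2 -> Plan
  - task 5 (Refactor): parent_id=4 -> Setup

SQL:
SELECT a.name AS item, b.name AS parent
FROM tasks a
LEFT JOIN tasks b ON a.parent_id = b.id

Result:
item     | parent
---------+-------
Optimize | NULL  
Plan     | NULL  
Review   | Plan  
Setup    | Plan  
Refactor | Setup 


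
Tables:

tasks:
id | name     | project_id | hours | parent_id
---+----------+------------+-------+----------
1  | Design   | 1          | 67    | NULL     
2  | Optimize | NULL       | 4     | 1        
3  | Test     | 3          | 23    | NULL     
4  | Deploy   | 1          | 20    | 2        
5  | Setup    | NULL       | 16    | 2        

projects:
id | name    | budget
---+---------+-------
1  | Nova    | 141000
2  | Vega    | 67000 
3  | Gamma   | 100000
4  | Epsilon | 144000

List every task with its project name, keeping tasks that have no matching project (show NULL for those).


LEFT JOIN keeps every row from tasks (the left table); where project_id has no match in projects, the project columns become NULL. Walk through each task:
  - task 1 (Design): project_id=1 -> matches Nova
  - task 2 (Optimize): project_id=NULL, no match -> kept with NULL
  - task 3 (Test): project_id=3 -> matches Gamma
  - task 4 (Deploy): project_id=1 -> matches Nova
  - task 5 (Setup): project_id=NULL, no match -> kept with NULL
All 5 rows appear; 2 have NULL project.

SQL:
SELECT a.name, b.name AS project
FROM tasks a
LEFT JOIN projects b ON a.project_id = b.id

Result:
name     | project
---------+--------
Design   | Nova   
Optimize | NULL   
Test     | Gamma  
Deploy   | Nova   
Setup    | NULL   


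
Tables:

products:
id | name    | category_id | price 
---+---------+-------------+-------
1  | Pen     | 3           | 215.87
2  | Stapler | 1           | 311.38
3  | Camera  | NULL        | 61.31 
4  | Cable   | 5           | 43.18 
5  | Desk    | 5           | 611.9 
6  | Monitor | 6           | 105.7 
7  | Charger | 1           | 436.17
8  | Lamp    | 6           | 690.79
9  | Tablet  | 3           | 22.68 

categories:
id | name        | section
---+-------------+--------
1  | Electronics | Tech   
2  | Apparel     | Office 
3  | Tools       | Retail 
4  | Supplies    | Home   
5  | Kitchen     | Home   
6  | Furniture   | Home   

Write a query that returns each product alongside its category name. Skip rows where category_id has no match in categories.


INNER JOIN keeps only products rows whose category_id matches an id in categories. Walk through each product:
  - product 1 (Pen): category_id=3 -> matches Tools
  - product 2 (Stapler): category_id=1 -> matches Electronics
  - product 3 (Camera): category_id=NULL, no match -> dropped
  - product 4 (Cable): category_id=5 -> matches Kitchen
  - product 5 (Desk): category_id=5 -> matches Kitchen
  - product 6 (Monitor): category_id=6 -> matches Furniture
  - product 7 (Charger): category_id=1 -> matches Electronics
  - product 8 (Lamp): category_id=6 -> matches Furniture
  - product 9 (Tablet): category_id=3 -> matches Tools
So 1 of 9 rows is dropped.

SQL:
SELECT a.name, b.name AS category
FROM products a
INNER JOIN categories b ON a.category_id = b.id

Result:
name    | category   
--------+------------
Pen     | Tools      
Stapler | Electronics
Cable   | Kitchen    
Desk    | Kitchen    
Monitor | Furniture  
Charger | Electronics
Lamp    | Furniture  
Tablet  | Tools      


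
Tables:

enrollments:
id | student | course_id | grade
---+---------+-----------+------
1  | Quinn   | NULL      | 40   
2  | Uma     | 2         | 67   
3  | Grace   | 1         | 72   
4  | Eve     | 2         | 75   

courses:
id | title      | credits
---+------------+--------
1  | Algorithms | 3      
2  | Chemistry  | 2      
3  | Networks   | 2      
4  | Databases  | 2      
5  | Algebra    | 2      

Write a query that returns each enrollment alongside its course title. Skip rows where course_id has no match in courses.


INNER JOIN keeps only enrollments rows whose course_id matches an id in courses. Walk through each enrollment:
  - enrollment 1 (Quinn): course_id=NULL, no match -> dropped
  - enrollment 2 (Uma): course_id=2 -> matches Chemistry
  - enrollment 3 (Grace): course_id=1 -> matches Algorithms
  - enrollment 4 (Eve): course_id=2 -> matches Chemistry
So 1 of 4 rows is dropped.

SQL:
SELECT a.student, b.title AS course
FROM enrollments a
INNER JOIN courses b ON a.course_id = b.id

Result:
student | course    
--------+-----------
Uma     | Chemistry 
Grace   | Algorithms
Eve     | Chemistry 


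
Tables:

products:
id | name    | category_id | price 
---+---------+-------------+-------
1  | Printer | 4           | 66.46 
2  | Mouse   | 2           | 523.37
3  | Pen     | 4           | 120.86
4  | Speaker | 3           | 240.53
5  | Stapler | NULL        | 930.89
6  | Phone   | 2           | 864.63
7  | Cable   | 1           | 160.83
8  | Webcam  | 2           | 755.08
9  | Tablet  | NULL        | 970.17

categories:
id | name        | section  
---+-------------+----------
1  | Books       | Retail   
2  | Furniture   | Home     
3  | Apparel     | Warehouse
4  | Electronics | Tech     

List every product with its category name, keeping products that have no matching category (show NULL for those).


LEFT JOIN keeps every row from products (the left table); where category_id has no match in categories, the category columns become NULL. Walk through each product:
  - product 1 (Printer): category_id=4 -> matches Electronics
  - product 2 (Mouse): category_id=2 -> matches Furniture
  - product 3 (Pen): category_id=4 -> matches Electronics
  - product 4 (Speaker): category_id=3 -> matches Apparel
  - product 5 (Stapler): category_id=NULL, no match -> kept with NULL
  - product 6 (Phone): category_id=2 -> matches Furniture
  - product 7 (Cable): category_id=1 -> matches Books
  - product 8 (Webcam): category_id=2 -> matches Furniture
  - product 9 (Tablet): category_id=NULL, no match -> kept with NULL
All 9 rows appear; 2 have NULL category.

SQL:
SELECT a.name, b.name AS category
FROM products a
LEFT JOIN categories b ON a.category_id = b.id

Result:
name    | category   
--------+------------
Printer | Electronics
Mouse   | Furniture  
Pen     | Electronics
Speaker | Apparel    
Stapler | NULL       
Phone   | Furniture  
Cable   | Books      
Webcam  | Furniture  
Tablet  | NULL       
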